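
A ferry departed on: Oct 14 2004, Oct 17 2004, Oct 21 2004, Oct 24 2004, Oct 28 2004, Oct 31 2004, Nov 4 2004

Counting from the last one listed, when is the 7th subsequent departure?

Nov 28 2004

Every event lands on a Thursday or Sunday (gaps cycle 3, 4, 3, 4, 3, 4).
So the schedule is: every Thursday and Sunday.
The following Sunday is Nov 7 2004.
The following Thursday is Nov 11 2004.
Next Sunday: Nov 14 2004.
The following Thursday is Nov 18 2004.
The following Sunday is Nov 21 2004.
Next Thursday: Nov 25 2004.
Next Sunday: Nov 28 2004.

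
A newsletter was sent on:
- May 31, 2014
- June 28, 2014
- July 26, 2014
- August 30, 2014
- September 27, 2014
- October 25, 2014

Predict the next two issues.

November 29, 2014; December 27, 2014

All Saturdays; the gaps (28, 28, 35, 28, 28) vary with month length.
This is the last Saturday of each month.
November 2014 ends with Saturday November 29, 2014.
December 2014 ends with Saturday December 27, 2014.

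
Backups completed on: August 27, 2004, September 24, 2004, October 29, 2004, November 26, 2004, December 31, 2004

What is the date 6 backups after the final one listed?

June 24, 2005

All Fridays; the gaps (28, 35, 28, 35) vary with month length.
This is the last Friday of each month.
January 2005 ends with Friday January 28, 2005.
Last Friday of February 2005: February 25, 2005.
Last Friday of March 2005: March 25, 2005.
April 2005 ends with Friday April 29, 2005.
May 2005 ends with Friday May 27, 2005.
June 2005 ends with Friday June 24, 2005.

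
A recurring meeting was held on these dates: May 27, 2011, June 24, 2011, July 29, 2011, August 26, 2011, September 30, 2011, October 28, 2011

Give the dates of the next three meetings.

Every date is a Friday; gaps 28, 35, 28, 35, 28 days.
Each is the last Friday of its month (at least one falls on the 29th or later, ruling out '4th Friday').
Last Friday of November 2011: November 25, 2011.
Last Friday of December 2011: December 30, 2011.
January 2012 ends with Friday January 27, 2012.

November 25, 2011; December 30, 2011; January 27, 2012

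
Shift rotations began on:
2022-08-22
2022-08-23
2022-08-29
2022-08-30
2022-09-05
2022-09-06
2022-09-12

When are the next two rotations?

Every event lands on a Monday or Tuesday (gaps cycle 1, 6, 1, 6, 1, 6).
So the schedule is: every Monday and Tuesday.
The following Tuesday is 2022-09-13.
Next Monday: 2022-09-19.

2022-09-13, 2022-09-19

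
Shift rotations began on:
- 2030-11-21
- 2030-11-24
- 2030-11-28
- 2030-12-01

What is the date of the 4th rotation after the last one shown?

2030-12-15

The gap pattern 3, 4, 3 repeats every 2 events.
These are the Thursdays and Sundays of each week.
Next Thursday: 2030-12-05.
The following Sunday is 2030-12-08.
Next Thursday: 2030-12-12.
The following Sunday is 2030-12-15.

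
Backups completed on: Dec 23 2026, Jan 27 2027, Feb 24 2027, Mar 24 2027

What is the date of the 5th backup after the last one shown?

Gaps: 35, 28, 28 days — a mix of 28 and 35. Every date is a Wednesday.
Each is the 4th Wednesday of its month.
April 2027 — 4th Wednesday is Apr 28 2027.
4th Wednesday of May 2027: May 26 2027.
June 2027 — 4th Wednesday is Jun 23 2027.
4th Wednesday of July 2027: Jul 28 2027.
4th Wednesday of August 2027: Aug 25 2027.

Aug 25 2027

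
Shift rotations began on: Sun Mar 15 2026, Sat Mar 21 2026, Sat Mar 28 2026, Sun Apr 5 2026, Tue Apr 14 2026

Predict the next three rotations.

Fri Apr 24 2026, Tue May 5 2026, Sun May 17 2026

The spacing grows by 1 each time: 6, 7, 8, 9 days.
Next gap: 10 days. Tue Apr 14 2026 + 10 days = Fri Apr 24 2026.
Next gap: 11 days. Fri Apr 24 2026 + 11 days = Tue May 5 2026.
Next gap: 12 days. Tue May 5 2026 + 12 days = Sun May 17 2026.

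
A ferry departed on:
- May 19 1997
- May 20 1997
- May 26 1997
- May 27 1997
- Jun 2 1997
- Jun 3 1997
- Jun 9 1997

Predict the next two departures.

The gap pattern 1, 6, 1, 6, 1, 6 repeats every 2 events.
These are the Mondays and Tuesdays of each week.
Next Tuesday: Jun 10 1997.
Next Monday: Jun 16 1997.

Jun 10 1997, Jun 16 1997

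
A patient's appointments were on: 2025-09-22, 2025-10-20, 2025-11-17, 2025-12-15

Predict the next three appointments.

2026-01-12, 2026-02-09, 2026-03-09

Every event comes 28 days after the last (28, 28, 28).
2025-12-15 + 28 days = 2026-01-12.
2026-01-12 + 28 days = 2026-02-09.
2026-02-09 + 28 days = 2026-03-09.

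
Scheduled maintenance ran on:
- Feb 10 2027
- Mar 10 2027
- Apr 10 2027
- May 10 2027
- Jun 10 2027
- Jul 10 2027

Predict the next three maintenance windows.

The day-of-month is always 10 (28, 31, 30, 31, 30 days between events).
So this recurs on the 10th of each month.
Next: August 2027 → Aug 10 2027.
Next: September 2027 → Sep 10 2027.
Next: October 2027 → Oct 10 2027.

Aug 10 2027, Sep 10 2027, Oct 10 2027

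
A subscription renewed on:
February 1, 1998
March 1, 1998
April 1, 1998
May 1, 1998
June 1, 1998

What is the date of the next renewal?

July 1, 1998

Gaps: 28, 31, 30, 31 days — not constant. Every event is on the 1st of the month.
Pattern: the 1st of each month.
July 1998: July 1, 1998.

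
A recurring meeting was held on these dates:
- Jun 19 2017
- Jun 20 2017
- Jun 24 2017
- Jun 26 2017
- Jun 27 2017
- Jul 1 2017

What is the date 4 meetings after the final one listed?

Every event lands on a Monday or Tuesday or Saturday (gaps cycle 1, 4, 2, 1, 4).
So the schedule is: every Monday, Tuesday and Saturday.
The following Monday is Jul 3 2017.
Next Tuesday: Jul 4 2017.
The following Saturday is Jul 8 2017.
The following Monday is Jul 10 2017.

Jul 10 2017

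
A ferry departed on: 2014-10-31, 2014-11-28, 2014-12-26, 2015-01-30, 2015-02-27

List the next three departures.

2015-03-27, 2015-04-24, 2015-05-29

Every date is a Friday; gaps 28, 28, 35, 28 days.
Each is the last Friday of its month (at least one falls on the 29th or later, ruling out '4th Friday').
March 2015 ends with Friday 2015-03-27.
April 2015 ends with Friday 2015-04-24.
May 2015 ends with Friday 2015-05-29.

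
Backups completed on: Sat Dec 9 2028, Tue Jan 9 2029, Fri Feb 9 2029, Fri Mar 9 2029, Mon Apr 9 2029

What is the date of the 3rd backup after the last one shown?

Each date is the 9th; the gaps (31, 31, 28, 31) track the month lengths.
The rule is the 9th of each month.
May 2029: Wed May 9 2029.
Next: June 2029 → Sat Jun 9 2029.
July 2029: Mon Jul 9 2029.

Mon Jul 9 2029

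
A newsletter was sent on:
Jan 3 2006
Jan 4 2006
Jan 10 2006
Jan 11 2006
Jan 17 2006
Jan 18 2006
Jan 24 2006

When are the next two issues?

Jan 25 2006, Jan 31 2006

Gaps: 1, 6, 1, 6, 1, 6 days — not constant, but cyclic with period 2.
The events fall on every Tuesday and Wednesday.
Next Wednesday: Jan 25 2006.
The following Tuesday is Jan 31 2006.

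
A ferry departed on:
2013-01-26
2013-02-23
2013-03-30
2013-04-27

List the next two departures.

2013-05-25, 2013-06-29

Every date is a Saturday; gaps 28, 35, 28 days.
Each is the last Saturday of its month (at least one falls on the 29th or later, ruling out '4th Saturday').
Last Saturday of May 2013: 2013-05-25.
June 2013 ends with Saturday 2013-06-29.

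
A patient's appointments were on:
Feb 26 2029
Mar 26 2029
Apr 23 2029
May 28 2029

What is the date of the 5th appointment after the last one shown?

These are Mondays at 28- or 35-day spacing (28, 28, 35).
The pattern: 4th Monday of the month.
4th Monday of June 2029: Jun 25 2029.
4th Monday of July 2029: Jul 23 2029.
4th Monday of August 2029: Aug 27 2029.
4th Monday of September 2029: Sep 24 2029.
October 2029 — 4th Monday is Oct 22 2029.

Oct 22 2029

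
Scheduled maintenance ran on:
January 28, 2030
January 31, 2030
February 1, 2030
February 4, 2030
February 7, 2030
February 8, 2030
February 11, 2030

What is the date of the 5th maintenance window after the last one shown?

February 22, 2030

Gaps: 3, 1, 3, 3, 1, 3 days — not constant, but cyclic with period 3.
The events fall on every Monday, Thursday and Friday.
Next Thursday: February 14, 2030.
Next Friday: February 15, 2030.
Next Monday: February 18, 2030.
The following Thursday is February 21, 2030.
The following Friday is February 22, 2030.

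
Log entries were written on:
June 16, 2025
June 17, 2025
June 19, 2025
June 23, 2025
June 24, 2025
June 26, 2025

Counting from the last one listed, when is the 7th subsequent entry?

Gaps: 1, 2, 4, 1, 2 days — not constant, but cyclic with period 3.
The events fall on every Monday, Tuesday and Thursday.
Next Monday: June 30, 2025.
Next Tuesday: July 1, 2025.
The following Thursday is July 3, 2025.
Next Monday: July 7, 2025.
Next Tuesday: July 8, 2025.
Next Thursday: July 10, 2025.
The following Monday is July 14, 2025.

July 14, 2025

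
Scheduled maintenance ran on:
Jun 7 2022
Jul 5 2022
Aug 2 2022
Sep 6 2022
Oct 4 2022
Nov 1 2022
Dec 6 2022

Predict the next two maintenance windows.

Jan 3 2023, Feb 7 2023

Gaps: 28, 28, 35, 28, 28, 35 days — a mix of 28 and 35. Every date is a Tuesday.
Each is the 1st Tuesday of its month.
1st Tuesday of January 2023: Jan 3 2023.
February 2023 — 1st Tuesday is Feb 7 2023.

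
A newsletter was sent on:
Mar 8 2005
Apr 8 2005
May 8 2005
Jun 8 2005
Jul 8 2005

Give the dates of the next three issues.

Aug 8 2005, Sep 8 2005, Oct 8 2005

Gaps: 31, 30, 31, 30 days — not constant. Every event is on the 8th of the month.
Pattern: the 8th of each month.
August 2005: Aug 8 2005.
September 2005: Sep 8 2005.
Next: October 2005 → Oct 8 2005.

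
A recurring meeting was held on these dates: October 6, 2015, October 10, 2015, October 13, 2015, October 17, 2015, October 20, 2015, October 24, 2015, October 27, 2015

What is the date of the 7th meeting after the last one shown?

Gaps: 4, 3, 4, 3, 4, 3 days — not constant, but cyclic with period 2.
The events fall on every Tuesday and Saturday.
Next Saturday: October 31, 2015.
Next Tuesday: November 3, 2015.
Next Saturday: November 7, 2015.
The following Tuesday is November 10, 2015.
Next Saturday: November 14, 2015.
Next Tuesday: November 17, 2015.
The following Saturday is November 21, 2015.

November 21, 2015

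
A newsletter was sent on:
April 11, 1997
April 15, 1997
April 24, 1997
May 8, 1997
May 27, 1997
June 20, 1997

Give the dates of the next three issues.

July 19, 1997; August 22, 1997; September 30, 1997

Gaps: 4, 9, 14, 19, 24 days — each gap is 5 larger than the previous one.
Next gap: 29 days. June 20, 1997 + 29 days = July 19, 1997.
Next gap: 34 days. July 19, 1997 + 34 days = August 22, 1997.
Next gap: 39 days. August 22, 1997 + 39 days = September 30, 1997.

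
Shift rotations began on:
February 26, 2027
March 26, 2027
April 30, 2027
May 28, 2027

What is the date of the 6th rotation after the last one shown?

These are Fridays with 28, 35, 28-day gaps.
Each is the final Friday of its month — April 30, 2027 is past the 28th, so '4th Friday' doesn't fit.
June 2027 ends with Friday June 25, 2027.
Last Friday of July 2027: July 30, 2027.
Last Friday of August 2027: August 27, 2027.
September 2027 ends with Friday September 24, 2027.
October 2027 ends with Friday October 29, 2027.
Last Friday of November 2027: November 26, 2027.

November 26, 2027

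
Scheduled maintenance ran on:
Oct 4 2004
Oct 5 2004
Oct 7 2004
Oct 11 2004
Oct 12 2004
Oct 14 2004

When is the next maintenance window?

Oct 18 2004

Gaps: 1, 2, 4, 1, 2 days — not constant, but cyclic with period 3.
The events fall on every Monday, Tuesday and Thursday.
The following Monday is Oct 18 2004.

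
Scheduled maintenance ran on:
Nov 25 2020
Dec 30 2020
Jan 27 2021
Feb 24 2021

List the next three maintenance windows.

Mar 31 2021, Apr 28 2021, May 26 2021

All Wednesdays; the gaps (35, 28, 28) vary with month length.
This is the last Wednesday of each month.
Last Wednesday of March 2021: Mar 31 2021.
April 2021 ends with Wednesday Apr 28 2021.
May 2021 ends with Wednesday May 26 2021.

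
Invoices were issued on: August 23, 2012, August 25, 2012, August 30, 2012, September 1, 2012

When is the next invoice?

The gap pattern 2, 5, 2 repeats every 2 events.
These are the Thursdays and Saturdays of each week.
Next Thursday: September 6, 2012.

September 6, 2012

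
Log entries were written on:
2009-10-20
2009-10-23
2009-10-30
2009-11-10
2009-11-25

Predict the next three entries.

Gaps: 3, 7, 11, 15 days — each gap is 4 larger than the previous one.
Next gap: 19 days. 2009-11-25 + 19 days = 2009-12-14.
Next gap: 23 days. 2009-12-14 + 23 days = 2010-01-06.
Next gap: 27 days. 2010-01-06 + 27 days = 2010-02-02.

2009-12-14, 2010-01-06, 2010-02-02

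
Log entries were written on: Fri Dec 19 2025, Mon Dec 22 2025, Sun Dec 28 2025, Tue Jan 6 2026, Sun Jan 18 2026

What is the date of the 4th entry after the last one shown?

Gaps: 3, 6, 9, 12 days — each gap is 3 larger than the previous one.
Next gap: 15 days. Sun Jan 18 2026 + 15 days = Mon Feb 2 2026.
Next gap: 18 days. Mon Feb 2 2026 + 18 days = Fri Feb 20 2026.
Next gap: 21 days. Fri Feb 20 2026 + 21 days = Fri Mar 13 2026.
Next gap: 24 days. Fri Mar 13 2026 + 24 days = Mon Apr 6 2026.

Mon Apr 6 2026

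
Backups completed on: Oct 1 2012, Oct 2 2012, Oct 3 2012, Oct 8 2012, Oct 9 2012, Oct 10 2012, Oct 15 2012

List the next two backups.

The gap pattern 1, 1, 5, 1, 1, 5 repeats every 3 events.
These are the Mondays, Tuesdays and Wednesdays of each week.
The following Tuesday is Oct 16 2012.
The following Wednesday is Oct 17 2012.

Oct 16 2012, Oct 17 2012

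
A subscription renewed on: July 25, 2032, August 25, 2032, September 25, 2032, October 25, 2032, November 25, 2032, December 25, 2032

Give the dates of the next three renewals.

January 25, 2033; February 25, 2033; March 25, 2033

Gaps: 31, 31, 30, 31, 30 days — not constant. Every event is on the 25th of the month.
Pattern: the 25th of each month.
January 2033: January 25, 2033.
February 2033: February 25, 2033.
Next: March 2033 → March 25, 2033.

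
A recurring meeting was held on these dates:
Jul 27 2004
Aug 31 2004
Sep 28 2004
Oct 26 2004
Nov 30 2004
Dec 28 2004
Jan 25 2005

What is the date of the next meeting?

Feb 22 2005

Every date is a Tuesday; gaps 35, 28, 28, 35, 28, 28 days.
Each is the last Tuesday of its month (at least one falls on the 29th or later, ruling out '4th Tuesday').
Last Tuesday of February 2005: Feb 22 2005.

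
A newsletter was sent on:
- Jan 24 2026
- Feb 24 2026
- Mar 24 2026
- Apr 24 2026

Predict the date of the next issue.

Each date is the 24th; the gaps (31, 28, 31) track the month lengths.
The rule is the 24th of each month.
Next: May 2026 → May 24 2026.

May 24 2026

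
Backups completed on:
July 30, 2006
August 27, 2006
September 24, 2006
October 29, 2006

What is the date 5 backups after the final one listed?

March 25, 2007

Every date is a Sunday; gaps 28, 28, 35 days.
Each is the last Sunday of its month (at least one falls on the 29th or later, ruling out '4th Sunday').
Last Sunday of November 2006: November 26, 2006.
Last Sunday of December 2006: December 31, 2006.
January 2007 ends with Sunday January 28, 2007.
February 2007 ends with Sunday February 25, 2007.
Last Sunday of March 2007: March 25, 2007.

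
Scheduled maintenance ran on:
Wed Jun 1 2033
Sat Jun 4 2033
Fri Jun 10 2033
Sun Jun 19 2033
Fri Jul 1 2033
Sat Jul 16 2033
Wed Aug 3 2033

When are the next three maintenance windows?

Intervals are 3, 6, 9, 12, 15, 18 days — an arithmetic progression with common difference 3.
Next gap: 21 days. Wed Aug 3 2033 + 21 days = Wed Aug 24 2033.
Next gap: 24 days. Wed Aug 24 2033 + 24 days = Sat Sep 17 2033.
Next gap: 27 days. Sat Sep 17 2033 + 27 days = Fri Oct 14 2033.

Wed Aug 24 2033, Sat Sep 17 2033, Fri Oct 14 2033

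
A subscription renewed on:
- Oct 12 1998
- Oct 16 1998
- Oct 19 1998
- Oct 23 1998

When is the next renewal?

Oct 26 1998

The gap pattern 4, 3, 4 repeats every 2 events.
These are the Mondays and Fridays of each week.
Next Monday: Oct 26 1998.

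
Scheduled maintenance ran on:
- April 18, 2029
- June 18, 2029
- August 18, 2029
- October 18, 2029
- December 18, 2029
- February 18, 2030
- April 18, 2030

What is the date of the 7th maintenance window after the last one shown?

The day-of-month is always 18 (61, 61, 61, 61, 62, 59 days between events).
So this recurs on the 18th of every 2 months.
June 2030: June 18, 2030.
August 2030: August 18, 2030.
Next: October 2030 → October 18, 2030.
December 2030: December 18, 2030.
February 2031: February 18, 2031.
Next: April 2031 → April 18, 2031.
June 2031: June 18, 2031.

June 18, 2031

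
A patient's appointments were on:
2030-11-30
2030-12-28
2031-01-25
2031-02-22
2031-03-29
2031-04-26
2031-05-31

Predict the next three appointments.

These are Saturdays with 28, 28, 28, 35, 28, 35-day gaps.
Each is the final Saturday of its month — 2030-11-30 is past the 28th, so '4th Saturday' doesn't fit.
Last Saturday of June 2031: 2031-06-28.
July 2031 ends with Saturday 2031-07-26.
August 2031 ends with Saturday 2031-08-30.

2031-06-28, 2031-07-26, 2031-08-30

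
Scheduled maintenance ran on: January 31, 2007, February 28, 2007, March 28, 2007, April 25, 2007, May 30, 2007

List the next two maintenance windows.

June 27, 2007; July 25, 2007

Every date is a Wednesday; gaps 28, 28, 28, 35 days.
Each is the last Wednesday of its month (at least one falls on the 29th or later, ruling out '4th Wednesday').
Last Wednesday of June 2007: June 27, 2007.
Last Wednesday of July 2007: July 25, 2007.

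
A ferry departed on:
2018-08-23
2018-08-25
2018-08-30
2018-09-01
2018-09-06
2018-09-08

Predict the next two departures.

2018-09-13, 2018-09-15

The gap pattern 2, 5, 2, 5, 2 repeats every 2 events.
These are the Thursdays and Saturdays of each week.
The following Thursday is 2018-09-13.
Next Saturday: 2018-09-15.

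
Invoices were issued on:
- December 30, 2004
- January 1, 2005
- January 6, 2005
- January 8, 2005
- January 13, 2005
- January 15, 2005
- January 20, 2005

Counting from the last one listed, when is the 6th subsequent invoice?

February 10, 2005

The gap pattern 2, 5, 2, 5, 2, 5 repeats every 2 events.
These are the Thursdays and Saturdays of each week.
The following Saturday is January 22, 2005.
Next Thursday: January 27, 2005.
The following Saturday is January 29, 2005.
The following Thursday is February 3, 2005.
Next Saturday: February 5, 2005.
The following Thursday is February 10, 2005.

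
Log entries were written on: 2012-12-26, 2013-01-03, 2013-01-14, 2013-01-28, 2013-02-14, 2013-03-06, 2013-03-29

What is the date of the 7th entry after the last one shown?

2013-11-29

The spacing grows by 3 each time: 8, 11, 14, 17, 20, 23 days.
Next gap: 26 days. 2013-03-29 + 26 days = 2013-04-24.
Next gap: 29 days. 2013-04-24 + 29 days = 2013-05-23.
Next gap: 32 days. 2013-05-23 + 32 days = 2013-06-24.
Next gap: 35 days. 2013-06-24 + 35 days = 2013-07-29.
Next gap: 38 days. 2013-07-29 + 38 days = 2013-09-05.
Next gap: 41 days. 2013-09-05 + 41 days = 2013-10-16.
Next gap: 44 days. 2013-10-16 + 44 days = 2013-11-29.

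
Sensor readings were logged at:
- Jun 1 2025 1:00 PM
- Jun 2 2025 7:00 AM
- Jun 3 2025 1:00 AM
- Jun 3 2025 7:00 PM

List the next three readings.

Spacing: 18, 18, 18 h — constant 18 h.
Jun 3 2025 7:00 PM + 18 h = Jun 4 2025 1:00 PM.
Jun 4 2025 1:00 PM + 18 h = Jun 5 2025 7:00 AM.
Jun 5 2025 7:00 AM + 18 h = Jun 6 2025 1:00 AM.

Jun 4 2025 1:00 PM, Jun 5 2025 7:00 AM, Jun 6 2025 1:00 AM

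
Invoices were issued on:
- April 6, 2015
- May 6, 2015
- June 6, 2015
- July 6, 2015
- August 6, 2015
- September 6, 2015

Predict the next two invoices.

The day-of-month is always 6 (30, 31, 30, 31, 31 days between events).
So this recurs on the 6th of each month.
Next: October 2015 → October 6, 2015.
Next: November 2015 → November 6, 2015.

October 6, 2015; November 6, 2015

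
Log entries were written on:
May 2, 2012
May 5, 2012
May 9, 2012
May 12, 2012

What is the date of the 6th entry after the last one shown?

June 2, 2012

Every event lands on a Wednesday or Saturday (gaps cycle 3, 4, 3).
So the schedule is: every Wednesday and Saturday.
Next Wednesday: May 16, 2012.
Next Saturday: May 19, 2012.
Next Wednesday: May 23, 2012.
Next Saturday: May 26, 2012.
Next Wednesday: May 30, 2012.
The following Saturday is June 2, 2012.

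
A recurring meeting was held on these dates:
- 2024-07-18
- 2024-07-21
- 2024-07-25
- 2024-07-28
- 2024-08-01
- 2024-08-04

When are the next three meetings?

2024-08-08, 2024-08-11, 2024-08-15

Every event lands on a Thursday or Sunday (gaps cycle 3, 4, 3, 4, 3).
So the schedule is: every Thursday and Sunday.
The following Thursday is 2024-08-08.
Next Sunday: 2024-08-11.
The following Thursday is 2024-08-15.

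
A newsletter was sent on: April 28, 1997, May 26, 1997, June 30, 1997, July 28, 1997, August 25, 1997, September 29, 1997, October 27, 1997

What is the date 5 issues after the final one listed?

These are Mondays with 28, 35, 28, 28, 35, 28-day gaps.
Each is the final Monday of its month — June 30, 1997 is past the 28th, so '4th Monday' doesn't fit.
November 1997 ends with Monday November 24, 1997.
Last Monday of December 1997: December 29, 1997.
Last Monday of January 1998: January 26, 1998.
Last Monday of February 1998: February 23, 1998.
Last Monday of March 1998: March 30, 1998.

March 30, 1998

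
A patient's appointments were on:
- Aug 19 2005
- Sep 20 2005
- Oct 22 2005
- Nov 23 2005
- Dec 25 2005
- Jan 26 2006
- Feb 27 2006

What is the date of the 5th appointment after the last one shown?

Aug 6 2006

The spacing is 32, 32, 32, 32, 32, 32 days — always 32 days.
Feb 27 2006 + 32 days = Mar 31 2006.
Mar 31 2006 + 32 days = May 2 2006.
May 2 2006 + 32 days = Jun 3 2006.
Jun 3 2006 + 32 days = Jul 5 2006.
Jul 5 2006 + 32 days = Aug 6 2006.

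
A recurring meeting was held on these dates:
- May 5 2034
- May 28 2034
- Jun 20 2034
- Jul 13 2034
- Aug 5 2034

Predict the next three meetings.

Gaps between consecutive events: 23, 23, 23, 23 days — a constant 23-day interval.
Aug 5 2034 + 23 days = Aug 28 2034.
Aug 28 2034 + 23 days = Sep 20 2034.
Sep 20 2034 + 23 days = Oct 13 2034.

Aug 28 2034, Sep 20 2034, Oct 13 2034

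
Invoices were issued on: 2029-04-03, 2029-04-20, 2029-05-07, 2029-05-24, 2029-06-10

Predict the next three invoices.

2029-06-27, 2029-07-14, 2029-07-31

Every event comes 17 days after the last (17, 17, 17, 17).
2029-06-10 + 17 days = 2029-06-27.
2029-06-27 + 17 days = 2029-07-14.
2029-07-14 + 17 days = 2029-07-31.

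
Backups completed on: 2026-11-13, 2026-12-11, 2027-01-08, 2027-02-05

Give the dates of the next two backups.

2027-03-05, 2027-04-02

Every event comes 28 days after the last (28, 28, 28).
2027-02-05 + 28 days = 2027-03-05.
2027-03-05 + 28 days = 2027-04-02.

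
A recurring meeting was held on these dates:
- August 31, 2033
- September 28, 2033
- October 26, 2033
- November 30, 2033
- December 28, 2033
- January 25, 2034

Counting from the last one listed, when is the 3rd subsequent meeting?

April 26, 2034

These are Wednesdays with 28, 28, 35, 28, 28-day gaps.
Each is the final Wednesday of its month — August 31, 2033 is past the 28th, so '4th Wednesday' doesn't fit.
Last Wednesday of February 2034: February 22, 2034.
Last Wednesday of March 2034: March 29, 2034.
April 2034 ends with Wednesday April 26, 2034.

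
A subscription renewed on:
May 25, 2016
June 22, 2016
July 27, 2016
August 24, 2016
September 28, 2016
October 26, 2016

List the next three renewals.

These are Wednesdays at 28- or 35-day spacing (28, 35, 28, 35, 28).
The pattern: 4th Wednesday of the month.
November 2016 — 4th Wednesday is November 23, 2016.
December 2016 — 4th Wednesday is December 28, 2016.
4th Wednesday of January 2017: January 25, 2017.

November 23, 2016; December 28, 2016; January 25, 2017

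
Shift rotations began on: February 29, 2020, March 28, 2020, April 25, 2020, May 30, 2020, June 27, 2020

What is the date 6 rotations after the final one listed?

These are Saturdays with 28, 28, 35, 28-day gaps.
Each is the final Saturday of its month — February 29, 2020 is past the 28th, so '4th Saturday' doesn't fit.
Last Saturday of July 2020: July 25, 2020.
Last Saturday of August 2020: August 29, 2020.
Last Saturday of September 2020: September 26, 2020.
October 2020 ends with Saturday October 31, 2020.
November 2020 ends with Saturday November 28, 2020.
Last Saturday of December 2020: December 26, 2020.

December 26, 2020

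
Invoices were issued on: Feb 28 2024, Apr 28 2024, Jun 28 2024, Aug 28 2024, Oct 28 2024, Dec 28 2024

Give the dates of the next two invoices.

Gaps: 60, 61, 61, 61, 61 days — not constant. Every event is on the 28th of the month.
Pattern: the 28th of every 2 months.
Next: February 2025 → Feb 28 2025.
Next: April 2025 → Apr 28 2025.

Feb 28 2025, Apr 28 2025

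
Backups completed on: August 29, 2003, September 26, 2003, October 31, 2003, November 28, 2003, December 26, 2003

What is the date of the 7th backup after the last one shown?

These are Fridays with 28, 35, 28, 28-day gaps.
Each is the final Friday of its month — August 29, 2003 is past the 28th, so '4th Friday' doesn't fit.
January 2004 ends with Friday January 30, 2004.
February 2004 ends with Friday February 27, 2004.
Last Friday of March 2004: March 26, 2004.
April 2004 ends with Friday April 30, 2004.
May 2004 ends with Friday May 28, 2004.
June 2004 ends with Friday June 25, 2004.
July 2004 ends with Friday July 30, 2004.

July 30, 2004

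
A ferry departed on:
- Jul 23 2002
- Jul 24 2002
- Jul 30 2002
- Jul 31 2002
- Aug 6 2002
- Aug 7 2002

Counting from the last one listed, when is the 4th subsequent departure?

Every event lands on a Tuesday or Wednesday (gaps cycle 1, 6, 1, 6, 1).
So the schedule is: every Tuesday and Wednesday.
The following Tuesday is Aug 13 2002.
Next Wednesday: Aug 14 2002.
The following Tuesday is Aug 20 2002.
The following Wednesday is Aug 21 2002.

Aug 21 2002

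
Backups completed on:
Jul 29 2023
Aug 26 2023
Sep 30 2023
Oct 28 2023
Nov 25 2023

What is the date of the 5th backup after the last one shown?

These are Saturdays with 28, 35, 28, 28-day gaps.
Each is the final Saturday of its month — Jul 29 2023 is past the 28th, so '4th Saturday' doesn't fit.
Last Saturday of December 2023: Dec 30 2023.
Last Saturday of January 2024: Jan 27 2024.
Last Saturday of February 2024: Feb 24 2024.
Last Saturday of March 2024: Mar 30 2024.
Last Saturday of April 2024: Apr 27 2024.

Apr 27 2024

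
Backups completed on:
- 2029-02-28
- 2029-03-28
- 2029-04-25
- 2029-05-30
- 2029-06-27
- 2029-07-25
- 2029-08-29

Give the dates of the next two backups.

These are Wednesdays with 28, 28, 35, 28, 28, 35-day gaps.
Each is the final Wednesday of its month — 2029-05-30 is past the 28th, so '4th Wednesday' doesn't fit.
September 2029 ends with Wednesday 2029-09-26.
October 2029 ends with Wednesday 2029-10-31.

2029-09-26, 2029-10-31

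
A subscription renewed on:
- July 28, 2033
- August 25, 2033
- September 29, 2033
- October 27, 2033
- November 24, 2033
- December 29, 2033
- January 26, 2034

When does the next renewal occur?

February 23, 2034

All Thursdays; the gaps (28, 35, 28, 28, 35, 28) vary with month length.
This is the last Thursday of each month.
February 2034 ends with Thursday February 23, 2034.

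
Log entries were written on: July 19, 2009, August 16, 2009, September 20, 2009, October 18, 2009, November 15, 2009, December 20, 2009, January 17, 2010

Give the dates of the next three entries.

February 21, 2010; March 21, 2010; April 18, 2010

All dates are Sundays, 28, 35, 28, 28, 35, 28 days apart.
Specifically, the 3rd Sunday of each month.
February 2010 — 3rd Sunday is February 21, 2010.
March 2010 — 3rd Sunday is March 21, 2010.
April 2010 — 3rd Sunday is April 18, 2010.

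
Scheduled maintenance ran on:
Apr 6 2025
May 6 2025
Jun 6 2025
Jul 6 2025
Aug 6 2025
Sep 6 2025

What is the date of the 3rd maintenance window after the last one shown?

Dec 6 2025

Gaps: 30, 31, 30, 31, 31 days — not constant. Every event is on the 6th of the month.
Pattern: the 6th of each month.
Next: October 2025 → Oct 6 2025.
November 2025: Nov 6 2025.
Next: December 2025 → Dec 6 2025.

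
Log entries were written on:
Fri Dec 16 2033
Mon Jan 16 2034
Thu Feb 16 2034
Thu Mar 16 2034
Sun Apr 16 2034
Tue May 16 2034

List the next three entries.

Fri Jun 16 2034, Sun Jul 16 2034, Wed Aug 16 2034

Gaps: 31, 31, 28, 31, 30 days — not constant. Every event is on the 16th of the month.
Pattern: the 16th of each month.
Next: June 2034 → Fri Jun 16 2034.
July 2034: Sun Jul 16 2034.
August 2034: Wed Aug 16 2034.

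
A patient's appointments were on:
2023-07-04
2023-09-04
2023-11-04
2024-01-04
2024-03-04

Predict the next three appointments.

Each date is the 4th; the gaps (62, 61, 61, 60) track the month lengths.
The rule is the 4th of every 2 months.
May 2024: 2024-05-04.
July 2024: 2024-07-04.
September 2024: 2024-09-04.

2024-05-04, 2024-07-04, 2024-09-04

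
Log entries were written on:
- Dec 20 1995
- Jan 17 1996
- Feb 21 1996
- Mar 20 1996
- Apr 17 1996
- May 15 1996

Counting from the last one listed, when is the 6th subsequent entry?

These are Wednesdays at 28- or 35-day spacing (28, 35, 28, 28, 28).
The pattern: 3rd Wednesday of the month.
3rd Wednesday of June 1996: Jun 19 1996.
3rd Wednesday of July 1996: Jul 17 1996.
August 1996 — 3rd Wednesday is Aug 21 1996.
3rd Wednesday of September 1996: Sep 18 1996.
October 1996 — 3rd Wednesday is Oct 16 1996.
3rd Wednesday of November 1996: Nov 20 1996.

Nov 20 1996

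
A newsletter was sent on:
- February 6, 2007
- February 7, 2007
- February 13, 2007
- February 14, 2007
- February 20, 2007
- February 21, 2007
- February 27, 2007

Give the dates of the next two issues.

Gaps: 1, 6, 1, 6, 1, 6 days — not constant, but cyclic with period 2.
The events fall on every Tuesday and Wednesday.
Next Wednesday: February 28, 2007.
Next Tuesday: March 6, 2007.

February 28, 2007; March 6, 2007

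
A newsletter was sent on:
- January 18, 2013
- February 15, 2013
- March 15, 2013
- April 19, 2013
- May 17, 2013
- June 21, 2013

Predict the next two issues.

July 19, 2013; August 16, 2013

All dates are Fridays, 28, 28, 35, 28, 35 days apart.
Specifically, the 3rd Friday of each month.
3rd Friday of July 2013: July 19, 2013.
3rd Friday of August 2013: August 16, 2013.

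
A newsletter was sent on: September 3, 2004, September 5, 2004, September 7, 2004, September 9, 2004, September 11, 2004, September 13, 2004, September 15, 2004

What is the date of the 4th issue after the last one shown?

The spacing is 2, 2, 2, 2, 2, 2 days — always 2 days.
September 15, 2004 + 2 days = September 17, 2004.
September 17, 2004 + 2 days = September 19, 2004.
September 19, 2004 + 2 days = September 21, 2004.
September 21, 2004 + 2 days = September 23, 2004.

September 23, 2004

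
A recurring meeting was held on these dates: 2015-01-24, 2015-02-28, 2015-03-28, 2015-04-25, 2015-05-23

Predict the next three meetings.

Gaps: 35, 28, 28, 28 days — a mix of 28 and 35. Every date is a Saturday.
Each is the 4th Saturday of its month.
4th Saturday of June 2015: 2015-06-27.
4th Saturday of July 2015: 2015-07-25.
4th Saturday of August 2015: 2015-08-22.

2015-06-27, 2015-07-25, 2015-08-22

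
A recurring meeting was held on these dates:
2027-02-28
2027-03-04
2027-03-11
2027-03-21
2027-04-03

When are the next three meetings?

2027-04-19, 2027-05-08, 2027-05-30

Intervals are 4, 7, 10, 13 days — an arithmetic progression with common difference 3.
Next gap: 16 days. 2027-04-03 + 16 days = 2027-04-19.
Next gap: 19 days. 2027-04-19 + 19 days = 2027-05-08.
Next gap: 22 days. 2027-05-08 + 22 days = 2027-05-30.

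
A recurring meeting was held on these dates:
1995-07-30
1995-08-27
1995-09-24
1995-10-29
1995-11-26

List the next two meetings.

1995-12-31, 1996-01-28

These are Sundays with 28, 28, 35, 28-day gaps.
Each is the final Sunday of its month — 1995-07-30 is past the 28th, so '4th Sunday' doesn't fit.
December 1995 ends with Sunday 1995-12-31.
January 1996 ends with Sunday 1996-01-28.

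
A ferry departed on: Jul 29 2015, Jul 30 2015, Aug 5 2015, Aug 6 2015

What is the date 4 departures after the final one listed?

Gaps: 1, 6, 1 days — not constant, but cyclic with period 2.
The events fall on every Wednesday and Thursday.
Next Wednesday: Aug 12 2015.
The following Thursday is Aug 13 2015.
Next Wednesday: Aug 19 2015.
Next Thursday: Aug 20 2015.

Aug 20 2015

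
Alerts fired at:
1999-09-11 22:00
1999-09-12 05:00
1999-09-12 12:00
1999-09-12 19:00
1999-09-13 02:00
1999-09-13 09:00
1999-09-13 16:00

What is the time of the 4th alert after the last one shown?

The interval is a steady 7 hours (7, 7, 7, 7, 7, 7).
1999-09-13 16:00 + 7 h = 1999-09-13 23:00.
1999-09-13 23:00 + 7 h = 1999-09-14 06:00.
1999-09-14 06:00 + 7 h = 1999-09-14 13:00.
1999-09-14 13:00 + 7 h = 1999-09-14 20:00.

1999-09-14 20:00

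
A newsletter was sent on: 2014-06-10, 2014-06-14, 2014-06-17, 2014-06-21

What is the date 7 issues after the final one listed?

2014-07-15

The gap pattern 4, 3, 4 repeats every 2 events.
These are the Tuesdays and Saturdays of each week.
Next Tuesday: 2014-06-24.
Next Saturday: 2014-06-28.
The following Tuesday is 2014-07-01.
Next Saturday: 2014-07-05.
The following Tuesday is 2014-07-08.
Next Saturday: 2014-07-12.
Next Tuesday: 2014-07-15.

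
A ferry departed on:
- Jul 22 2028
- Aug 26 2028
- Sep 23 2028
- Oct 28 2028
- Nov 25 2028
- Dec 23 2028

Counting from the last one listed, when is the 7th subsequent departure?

Gaps: 35, 28, 35, 28, 28 days — a mix of 28 and 35. Every date is a Saturday.
Each is the 4th Saturday of its month.
January 2029 — 4th Saturday is Jan 27 2029.
4th Saturday of February 2029: Feb 24 2029.
4th Saturday of March 2029: Mar 24 2029.
4th Saturday of April 2029: Apr 28 2029.
4th Saturday of May 2029: May 26 2029.
June 2029 — 4th Saturday is Jun 23 2029.
July 2029 — 4th Saturday is Jul 28 2029.

Jul 28 2029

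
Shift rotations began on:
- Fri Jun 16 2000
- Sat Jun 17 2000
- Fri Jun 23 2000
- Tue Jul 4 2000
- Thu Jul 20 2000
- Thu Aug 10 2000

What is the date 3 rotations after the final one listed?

Sat Nov 11 2000

Intervals are 1, 6, 11, 16, 21 days — an arithmetic progression with common difference 5.
Next gap: 26 days. Thu Aug 10 2000 + 26 days = Tue Sep 5 2000.
Next gap: 31 days. Tue Sep 5 2000 + 31 days = Fri Oct 6 2000.
Next gap: 36 days. Fri Oct 6 2000 + 36 days = Sat Nov 11 2000.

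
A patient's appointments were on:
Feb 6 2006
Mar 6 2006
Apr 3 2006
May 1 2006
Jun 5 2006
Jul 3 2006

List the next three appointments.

All dates are Mondays, 28, 28, 28, 35, 28 days apart.
Specifically, the 1st Monday of each month.
August 2006 — 1st Monday is Aug 7 2006.
September 2006 — 1st Monday is Sep 4 2006.
1st Monday of October 2006: Oct 2 2006.

Aug 7 2006, Sep 4 2006, Oct 2 2006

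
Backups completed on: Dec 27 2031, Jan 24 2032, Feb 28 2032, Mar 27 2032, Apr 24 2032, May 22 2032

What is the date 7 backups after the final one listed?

Gaps: 28, 35, 28, 28, 28 days — a mix of 28 and 35. Every date is a Saturday.
Each is the 4th Saturday of its month.
June 2032 — 4th Saturday is Jun 26 2032.
4th Saturday of July 2032: Jul 24 2032.
August 2032 — 4th Saturday is Aug 28 2032.
4th Saturday of September 2032: Sep 25 2032.
4th Saturday of October 2032: Oct 23 2032.
4th Saturday of November 2032: Nov 27 2032.
December 2032 — 4th Saturday is Dec 25 2032.

Dec 25 2032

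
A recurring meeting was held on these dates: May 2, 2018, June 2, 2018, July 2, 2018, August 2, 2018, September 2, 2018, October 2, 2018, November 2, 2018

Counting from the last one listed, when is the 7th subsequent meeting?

June 2, 2019

The day-of-month is always 2 (31, 30, 31, 31, 30, 31 days between events).
So this recurs on the 2nd of each month.
December 2018: December 2, 2018.
January 2019: January 2, 2019.
Next: February 2019 → February 2, 2019.
Next: March 2019 → March 2, 2019.
April 2019: April 2, 2019.
Next: May 2019 → May 2, 2019.
June 2019: June 2, 2019.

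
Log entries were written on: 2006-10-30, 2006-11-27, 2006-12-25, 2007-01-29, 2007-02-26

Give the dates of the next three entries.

2007-03-26, 2007-04-30, 2007-05-28

Every date is a Monday; gaps 28, 28, 35, 28 days.
Each is the last Monday of its month (at least one falls on the 29th or later, ruling out '4th Monday').
March 2007 ends with Monday 2007-03-26.
April 2007 ends with Monday 2007-04-30.
May 2007 ends with Monday 2007-05-28.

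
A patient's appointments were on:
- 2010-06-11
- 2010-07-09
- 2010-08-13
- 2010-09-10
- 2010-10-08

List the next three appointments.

Gaps: 28, 35, 28, 28 days — a mix of 28 and 35. Every date is a Friday.
Each is the 2nd Friday of its month.
2nd Friday of November 2010: 2010-11-12.
December 2010 — 2nd Friday is 2010-12-10.
January 2011 — 2nd Friday is 2011-01-14.

2010-11-12, 2010-12-10, 2011-01-14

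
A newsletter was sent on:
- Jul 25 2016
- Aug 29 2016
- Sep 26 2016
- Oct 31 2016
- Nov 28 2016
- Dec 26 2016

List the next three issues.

These are Mondays with 35, 28, 35, 28, 28-day gaps.
Each is the final Monday of its month — Aug 29 2016 is past the 28th, so '4th Monday' doesn't fit.
January 2017 ends with Monday Jan 30 2017.
February 2017 ends with Monday Feb 27 2017.
Last Monday of March 2017: Mar 27 2017.

Jan 30 2017, Feb 27 2017, Mar 27 2017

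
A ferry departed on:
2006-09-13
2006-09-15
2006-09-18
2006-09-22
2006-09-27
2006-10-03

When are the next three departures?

2006-10-10, 2006-10-18, 2006-10-27

The spacing grows by 1 each time: 2, 3, 4, 5, 6 days.
Next gap: 7 days. 2006-10-03 + 7 days = 2006-10-10.
Next gap: 8 days. 2006-10-10 + 8 days = 2006-10-18.
Next gap: 9 days. 2006-10-18 + 9 days = 2006-10-27.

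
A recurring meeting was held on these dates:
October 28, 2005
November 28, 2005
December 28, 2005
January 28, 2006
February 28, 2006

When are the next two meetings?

Each date is the 28th; the gaps (31, 30, 31, 31) track the month lengths.
The rule is the 28th of each month.
Next: March 2006 → March 28, 2006.
Next: April 2006 → April 28, 2006.

March 28, 2006; April 28, 2006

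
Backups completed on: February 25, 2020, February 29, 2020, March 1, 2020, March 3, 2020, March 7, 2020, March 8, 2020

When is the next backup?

March 10, 2020

Gaps: 4, 1, 2, 4, 1 days — not constant, but cyclic with period 3.
The events fall on every Tuesday, Saturday and Sunday.
The following Tuesday is March 10, 2020.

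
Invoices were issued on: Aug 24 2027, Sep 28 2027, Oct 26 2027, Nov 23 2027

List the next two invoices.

These are Tuesdays at 28- or 35-day spacing (35, 28, 28).
The pattern: 4th Tuesday of the month.
4th Tuesday of December 2027: Dec 28 2027.
4th Tuesday of January 2028: Jan 25 2028.

Dec 28 2027, Jan 25 2028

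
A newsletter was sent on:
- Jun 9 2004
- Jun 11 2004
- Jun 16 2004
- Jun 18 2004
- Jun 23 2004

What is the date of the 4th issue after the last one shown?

Jul 7 2004

Gaps: 2, 5, 2, 5 days — not constant, but cyclic with period 2.
The events fall on every Wednesday and Friday.
The following Friday is Jun 25 2004.
Next Wednesday: Jun 30 2004.
The following Friday is Jul 2 2004.
Next Wednesday: Jul 7 2004.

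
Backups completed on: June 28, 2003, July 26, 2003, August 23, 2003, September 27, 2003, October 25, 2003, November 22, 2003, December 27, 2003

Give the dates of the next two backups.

January 24, 2004; February 28, 2004

Gaps: 28, 28, 35, 28, 28, 35 days — a mix of 28 and 35. Every date is a Saturday.
Each is the 4th Saturday of its month.
4th Saturday of January 2004: January 24, 2004.
February 2004 — 4th Saturday is February 28, 2004.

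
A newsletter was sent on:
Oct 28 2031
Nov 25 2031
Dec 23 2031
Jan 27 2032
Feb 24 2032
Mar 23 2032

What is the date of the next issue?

Gaps: 28, 28, 35, 28, 28 days — a mix of 28 and 35. Every date is a Tuesday.
Each is the 4th Tuesday of its month.
4th Tuesday of April 2032: Apr 27 2032.

Apr 27 2032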